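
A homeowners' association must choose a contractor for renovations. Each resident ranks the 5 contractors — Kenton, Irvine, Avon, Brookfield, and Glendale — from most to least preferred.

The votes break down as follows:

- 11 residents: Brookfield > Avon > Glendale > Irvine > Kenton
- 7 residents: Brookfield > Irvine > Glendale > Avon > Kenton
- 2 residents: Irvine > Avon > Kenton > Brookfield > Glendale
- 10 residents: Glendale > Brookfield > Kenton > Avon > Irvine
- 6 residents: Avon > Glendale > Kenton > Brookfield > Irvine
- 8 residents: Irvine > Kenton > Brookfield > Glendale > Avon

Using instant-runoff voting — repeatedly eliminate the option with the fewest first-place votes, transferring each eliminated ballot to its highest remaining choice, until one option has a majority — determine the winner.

Round 1: Brookfield 18, Irvine 10, Glendale 10, Avon 6, Kenton 0. Kenton has the fewest and is eliminated.
Round 2: Brookfield 18, Irvine 10, Glendale 10, Avon 6. Avon has the fewest and is eliminated.
Round 3: Brookfield 18, Glendale 16, Irvine 10. Irvine has the fewest and is eliminated.
Round 4: Brookfield 28, Glendale 16. Brookfield has a majority.

Brookfield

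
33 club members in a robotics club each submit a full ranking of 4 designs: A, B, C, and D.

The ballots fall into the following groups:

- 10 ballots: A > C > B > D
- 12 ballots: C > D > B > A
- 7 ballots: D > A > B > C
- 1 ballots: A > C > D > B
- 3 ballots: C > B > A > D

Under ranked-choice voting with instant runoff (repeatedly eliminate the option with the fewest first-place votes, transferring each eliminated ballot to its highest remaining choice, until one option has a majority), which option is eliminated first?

B

Round 1: C 15, A 11, D 7, B 0. B has the fewest and is eliminated.
Round 2: C 15, A 11, D 7. D has the fewest and is eliminated.
Round 3: A 18, C 15. A has a majority.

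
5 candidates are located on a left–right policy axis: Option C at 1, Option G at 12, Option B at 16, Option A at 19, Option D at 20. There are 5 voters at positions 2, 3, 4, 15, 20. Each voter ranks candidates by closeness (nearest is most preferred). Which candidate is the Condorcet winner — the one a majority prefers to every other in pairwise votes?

Option C

With single-peaked preferences on a line, the Condorcet winner is the candidate closest to the median voter.
The median voter (position 4) is closest to Option C at 1.
Check: Option C vs Option B — voters closer to Option C: 3 of 5.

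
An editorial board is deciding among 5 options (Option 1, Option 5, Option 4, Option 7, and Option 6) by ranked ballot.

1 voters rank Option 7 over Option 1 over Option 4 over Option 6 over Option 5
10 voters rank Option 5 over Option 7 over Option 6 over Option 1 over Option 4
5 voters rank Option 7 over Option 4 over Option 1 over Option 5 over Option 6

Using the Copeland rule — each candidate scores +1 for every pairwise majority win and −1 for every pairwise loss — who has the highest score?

Pairwise results:
  Option 1 vs Option 5: Option 5 wins 10–6.
  Option 1 vs Option 4: Option 1 wins 11–5.
  Option 1 vs Option 7: Option 7 wins 16–0.
  Option 1 vs Option 6: Option 6 wins 10–6.
  Option 5 vs Option 4: Option 5 wins 10–6.
  Option 5 vs Option 7: Option 5 wins 10–6.
  Option 5 vs Option 6: Option 5 wins 15–1.
  Option 4 vs Option 7: Option 7 wins 16–0.
  Option 4 vs Option 6: Option 6 wins 10–6.
  Option 7 vs Option 6: Option 7 wins 16–0.
Copeland scores (wins − losses):
  Option 1: 1 − 3 = -2
  Option 5: 4 − 0 = 4
  Option 4: 0 − 4 = -4
  Option 7: 3 − 1 = 2
  Option 6: 2 − 2 = 0
Option 5 has the best Copeland score.

Option 5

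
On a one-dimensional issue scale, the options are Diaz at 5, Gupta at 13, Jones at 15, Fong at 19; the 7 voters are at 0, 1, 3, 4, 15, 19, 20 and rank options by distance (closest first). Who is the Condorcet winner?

Diaz

With single-peaked preferences on a line, the Condorcet winner is the candidate closest to the median voter.
The median voter (position 4) is closest to Diaz at 5.
Check: Diaz vs Jones — voters closer to Diaz: 4 of 7.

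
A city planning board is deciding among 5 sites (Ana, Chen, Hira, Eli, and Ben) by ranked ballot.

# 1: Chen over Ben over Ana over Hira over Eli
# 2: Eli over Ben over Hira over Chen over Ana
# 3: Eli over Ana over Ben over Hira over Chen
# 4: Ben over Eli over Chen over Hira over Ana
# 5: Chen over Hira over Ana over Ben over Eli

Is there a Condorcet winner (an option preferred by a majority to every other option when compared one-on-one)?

Yes

Head-to-head results (5 voters total):
Ana vs Chen: Chen wins 4–1.
Ana vs Hira: Hira wins 3–2.
Ana vs Eli: Eli wins 3–2.
Ana vs Ben: Ben wins 3–2.
Chen vs Hira: Chen wins 3–2.
Chen vs Eli: Eli wins 3–2.
Chen vs Ben: Ben wins 3–2.
Hira vs Eli: Eli wins 3–2.
Hira vs Ben: Ben wins 4–1.
Eli vs Ben: Ben wins 3–2.
Ben beats each rival — Ana (3–2), Chen (3–2), Hira (4–1), Eli (3–2) — so Ben is the Condorcet winner.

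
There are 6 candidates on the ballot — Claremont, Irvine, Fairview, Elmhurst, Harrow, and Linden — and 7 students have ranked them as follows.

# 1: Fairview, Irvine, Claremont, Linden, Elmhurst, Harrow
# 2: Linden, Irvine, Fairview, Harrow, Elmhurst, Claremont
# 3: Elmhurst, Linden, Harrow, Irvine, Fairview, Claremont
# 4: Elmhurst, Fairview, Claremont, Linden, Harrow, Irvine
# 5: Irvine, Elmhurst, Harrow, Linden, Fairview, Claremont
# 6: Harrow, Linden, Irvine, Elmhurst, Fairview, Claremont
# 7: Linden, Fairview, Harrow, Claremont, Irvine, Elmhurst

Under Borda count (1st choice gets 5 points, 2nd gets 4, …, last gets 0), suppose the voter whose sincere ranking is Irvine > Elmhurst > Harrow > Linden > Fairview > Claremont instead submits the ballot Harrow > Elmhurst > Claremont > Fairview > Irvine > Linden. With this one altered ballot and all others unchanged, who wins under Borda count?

Linden

Borda totals with the altered ballot: Claremont 11, Irvine 15, Fairview 20, Elmhurst 18, Harrow 19, Linden 22.
The winner is unchanged: still Linden.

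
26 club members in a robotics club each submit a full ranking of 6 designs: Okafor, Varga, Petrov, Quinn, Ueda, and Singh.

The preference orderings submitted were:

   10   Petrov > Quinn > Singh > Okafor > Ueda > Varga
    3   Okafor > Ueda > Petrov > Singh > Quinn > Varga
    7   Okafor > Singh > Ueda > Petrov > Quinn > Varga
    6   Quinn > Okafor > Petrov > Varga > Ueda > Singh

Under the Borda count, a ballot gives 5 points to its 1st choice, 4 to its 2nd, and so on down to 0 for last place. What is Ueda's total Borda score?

Borda scores:
  Okafor: 10·2 + 3·5 + 7·5 + 6·4 = 94
  Varga: 10·0 + 3·0 + 7·0 + 6·2 = 12
  Petrov: 10·5 + 3·3 + 7·2 + 6·3 = 91
  Quinn: 10·4 + 3·1 + 7·1 + 6·5 = 80
  Ueda: 10·1 + 3·4 + 7·3 + 6·1 = 49
  Singh: 10·3 + 3·2 + 7·4 + 6·0 = 64

49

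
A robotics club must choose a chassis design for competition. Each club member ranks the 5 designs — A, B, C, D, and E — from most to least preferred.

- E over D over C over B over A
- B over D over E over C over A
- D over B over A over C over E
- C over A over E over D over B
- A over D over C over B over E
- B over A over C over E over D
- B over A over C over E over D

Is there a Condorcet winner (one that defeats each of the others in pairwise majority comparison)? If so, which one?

No Condorcet winner

Head-to-head results (7 voters total):
A vs B: B wins 5–2.
A vs C: A wins 4–3.
A vs D: A wins 4–3.
A vs E: A wins 5–2.
B vs C: B wins 4–3.
B vs D: D wins 4–3.
B vs E: B wins 5–2.
C vs D: D wins 4–3.
C vs E: C wins 5–2.
D vs E: E wins 4–3.
No candidate beats all others: A beats D beats B beats A, a majority cycle.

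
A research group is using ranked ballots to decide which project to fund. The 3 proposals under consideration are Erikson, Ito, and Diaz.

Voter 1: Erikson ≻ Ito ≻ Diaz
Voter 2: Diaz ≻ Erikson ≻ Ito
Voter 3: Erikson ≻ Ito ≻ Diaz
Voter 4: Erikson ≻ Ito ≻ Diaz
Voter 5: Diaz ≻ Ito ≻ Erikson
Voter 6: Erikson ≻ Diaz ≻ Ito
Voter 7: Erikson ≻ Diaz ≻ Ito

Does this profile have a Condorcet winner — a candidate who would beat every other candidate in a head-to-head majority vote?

Head-to-head results (7 voters total):
Erikson vs Ito: Erikson wins 6–1.
Erikson vs Diaz: Erikson wins 5–2.
Ito vs Diaz: Diaz wins 4–3.
Erikson beats each rival — Ito (6–1), Diaz (5–2) — so Erikson is the Condorcet winner.

Yes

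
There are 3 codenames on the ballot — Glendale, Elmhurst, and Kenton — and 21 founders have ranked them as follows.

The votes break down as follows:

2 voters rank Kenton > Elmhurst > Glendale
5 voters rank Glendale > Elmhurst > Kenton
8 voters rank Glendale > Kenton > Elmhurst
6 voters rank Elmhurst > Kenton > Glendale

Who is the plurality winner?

Glendale

First-place vote totals:
  Glendale: 13
  Elmhurst: 6
  Kenton: 2
Glendale has the most first-place votes.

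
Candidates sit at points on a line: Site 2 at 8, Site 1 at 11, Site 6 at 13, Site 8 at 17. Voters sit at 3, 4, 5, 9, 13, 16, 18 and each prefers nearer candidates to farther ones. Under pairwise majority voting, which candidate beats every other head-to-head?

With single-peaked preferences on a line, the Condorcet winner is the candidate closest to the median voter.
The median voter (position 9) is closest to Site 2 at 8.
Check: Site 2 vs Site 8 — voters closer to Site 2: 4 of 7.

Site 2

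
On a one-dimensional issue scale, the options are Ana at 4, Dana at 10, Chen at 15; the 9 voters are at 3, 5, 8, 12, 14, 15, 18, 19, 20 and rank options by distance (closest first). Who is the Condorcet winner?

Chen

With single-peaked preferences on a line, the Condorcet winner is the candidate closest to the median voter.
The median voter (position 14) is closest to Chen at 15.
Check: Chen vs Ana — voters closer to Chen: 6 of 9.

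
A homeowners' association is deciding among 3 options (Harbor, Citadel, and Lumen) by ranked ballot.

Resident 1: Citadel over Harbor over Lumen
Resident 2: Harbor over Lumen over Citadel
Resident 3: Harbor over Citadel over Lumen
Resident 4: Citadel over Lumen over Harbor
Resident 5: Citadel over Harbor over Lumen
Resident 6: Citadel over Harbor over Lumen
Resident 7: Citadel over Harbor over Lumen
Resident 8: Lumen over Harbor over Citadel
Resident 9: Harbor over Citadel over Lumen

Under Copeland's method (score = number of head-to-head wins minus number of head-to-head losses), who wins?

Pairwise results:
  Harbor vs Citadel: Citadel wins 5–4.
  Harbor vs Lumen: Harbor wins 7–2.
  Citadel vs Lumen: Citadel wins 7–2.
Copeland scores (wins − losses):
  Harbor: 1 − 1 = 0
  Citadel: 2 − 0 = 2
  Lumen: 0 − 2 = -2
Citadel has the best Copeland score.

Citadel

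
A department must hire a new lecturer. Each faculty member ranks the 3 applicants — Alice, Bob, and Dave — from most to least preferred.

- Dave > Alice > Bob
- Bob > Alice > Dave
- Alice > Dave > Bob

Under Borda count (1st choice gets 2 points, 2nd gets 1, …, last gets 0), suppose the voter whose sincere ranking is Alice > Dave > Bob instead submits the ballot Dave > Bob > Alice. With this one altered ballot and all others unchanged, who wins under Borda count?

Borda totals with the altered ballot: Alice 2, Bob 3, Dave 4.
The switch changes the winner from Alice to Dave.

Dave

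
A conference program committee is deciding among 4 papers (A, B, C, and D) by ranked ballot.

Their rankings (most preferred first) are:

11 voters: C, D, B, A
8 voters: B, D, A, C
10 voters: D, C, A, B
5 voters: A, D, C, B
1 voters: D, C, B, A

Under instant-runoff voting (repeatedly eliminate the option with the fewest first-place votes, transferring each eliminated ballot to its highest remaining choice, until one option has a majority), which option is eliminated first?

Round 1: C 11, D 11, B 8, A 5. A has the fewest and is eliminated.
Round 2: D 16, C 11, B 8. B has the fewest and is eliminated.
Round 3: D 24, C 11. D has a majority.

A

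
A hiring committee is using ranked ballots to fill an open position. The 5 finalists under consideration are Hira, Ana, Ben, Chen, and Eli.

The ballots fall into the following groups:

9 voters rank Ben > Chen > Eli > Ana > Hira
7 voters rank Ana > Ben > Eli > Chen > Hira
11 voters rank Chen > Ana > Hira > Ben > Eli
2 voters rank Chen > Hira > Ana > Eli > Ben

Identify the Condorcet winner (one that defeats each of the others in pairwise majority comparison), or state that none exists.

No Condorcet winner

Head-to-head results (29 voters total):
Hira vs Ana: Ana wins 27–2.
Hira vs Ben: Ben wins 16–13.
Hira vs Chen: Chen wins 29–0.
Hira vs Eli: Eli wins 16–13.
Ana vs Ben: Ana wins 20–9.
Ana vs Chen: Chen wins 22–7.
Ana vs Eli: Ana wins 20–9.
Ben vs Chen: Ben wins 16–13.
Ben vs Eli: Ben wins 27–2.
Chen vs Eli: Chen wins 22–7.
No candidate beats all others: Ana beats Ben beats Chen beats Ana, a majority cycle.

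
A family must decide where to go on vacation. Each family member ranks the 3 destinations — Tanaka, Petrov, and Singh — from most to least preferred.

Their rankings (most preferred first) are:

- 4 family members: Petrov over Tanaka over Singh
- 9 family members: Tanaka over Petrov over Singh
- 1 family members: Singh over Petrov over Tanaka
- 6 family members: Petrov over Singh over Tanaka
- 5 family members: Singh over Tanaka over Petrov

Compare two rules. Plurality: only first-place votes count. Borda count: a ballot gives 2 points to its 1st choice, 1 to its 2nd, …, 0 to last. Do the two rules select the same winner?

Plurality first-place counts: Tanaka 9, Petrov 10, Singh 6 → Petrov.
Borda totals: Tanaka 27, Petrov 30, Singh 18 → Petrov.
The two rules agree on Petrov.

Yes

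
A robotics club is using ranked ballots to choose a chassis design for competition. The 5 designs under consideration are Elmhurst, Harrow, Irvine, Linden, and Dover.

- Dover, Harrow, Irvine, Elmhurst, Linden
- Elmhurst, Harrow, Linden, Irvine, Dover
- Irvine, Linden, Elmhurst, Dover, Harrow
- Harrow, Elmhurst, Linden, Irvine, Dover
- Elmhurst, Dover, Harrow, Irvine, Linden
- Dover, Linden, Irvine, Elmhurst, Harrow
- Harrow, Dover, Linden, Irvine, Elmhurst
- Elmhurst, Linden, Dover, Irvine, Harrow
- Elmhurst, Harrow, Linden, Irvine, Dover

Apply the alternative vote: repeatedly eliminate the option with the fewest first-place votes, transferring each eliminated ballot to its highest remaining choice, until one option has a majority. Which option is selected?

Round 1: Elmhurst 4, Harrow 2, Dover 2, Irvine 1, Linden 0. Linden has the fewest and is eliminated.
Round 2: Elmhurst 4, Harrow 2, Dover 2, Irvine 1. Irvine has the fewest and is eliminated.
Round 3: Elmhurst 5, Harrow 2, Dover 2. Elmhurst has a majority.

Elmhurst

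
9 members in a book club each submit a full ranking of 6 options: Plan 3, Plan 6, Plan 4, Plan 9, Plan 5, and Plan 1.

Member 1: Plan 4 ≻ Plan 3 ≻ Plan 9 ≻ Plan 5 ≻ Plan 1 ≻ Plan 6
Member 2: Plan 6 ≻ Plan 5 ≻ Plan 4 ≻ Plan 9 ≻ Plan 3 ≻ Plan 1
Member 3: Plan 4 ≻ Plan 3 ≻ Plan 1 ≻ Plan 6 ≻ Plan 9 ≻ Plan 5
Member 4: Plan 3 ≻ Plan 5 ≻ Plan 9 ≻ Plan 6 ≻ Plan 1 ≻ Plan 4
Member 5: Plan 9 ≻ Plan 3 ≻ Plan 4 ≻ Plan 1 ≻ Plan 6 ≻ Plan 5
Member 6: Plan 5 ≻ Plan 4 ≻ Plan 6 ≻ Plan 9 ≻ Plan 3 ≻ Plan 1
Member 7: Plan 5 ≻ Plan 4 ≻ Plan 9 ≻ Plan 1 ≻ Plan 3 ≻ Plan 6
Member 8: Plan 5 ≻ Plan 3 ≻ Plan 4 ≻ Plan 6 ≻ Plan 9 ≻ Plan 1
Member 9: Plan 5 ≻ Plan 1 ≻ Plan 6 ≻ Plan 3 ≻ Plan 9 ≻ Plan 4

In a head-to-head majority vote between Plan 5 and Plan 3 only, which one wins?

Ballots ranking Plan 5 above Plan 3: 5.
Ballots ranking Plan 3 above Plan 5: 4.
Plan 5 wins the head-to-head, 5–4.

Plan 5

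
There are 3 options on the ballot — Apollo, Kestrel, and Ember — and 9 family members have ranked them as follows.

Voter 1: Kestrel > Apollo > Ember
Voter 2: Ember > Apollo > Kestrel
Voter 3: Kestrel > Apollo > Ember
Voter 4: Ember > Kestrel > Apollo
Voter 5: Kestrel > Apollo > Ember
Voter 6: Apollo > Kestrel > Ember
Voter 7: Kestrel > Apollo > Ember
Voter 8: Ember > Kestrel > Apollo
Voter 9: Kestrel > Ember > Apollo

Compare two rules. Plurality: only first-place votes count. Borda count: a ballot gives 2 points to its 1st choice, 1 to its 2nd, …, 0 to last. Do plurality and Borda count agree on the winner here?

Plurality first-place counts: Apollo 1, Kestrel 5, Ember 3 → Kestrel.
Borda totals: Apollo 7, Kestrel 13, Ember 7 → Kestrel.
The two rules agree on Kestrel.

Yes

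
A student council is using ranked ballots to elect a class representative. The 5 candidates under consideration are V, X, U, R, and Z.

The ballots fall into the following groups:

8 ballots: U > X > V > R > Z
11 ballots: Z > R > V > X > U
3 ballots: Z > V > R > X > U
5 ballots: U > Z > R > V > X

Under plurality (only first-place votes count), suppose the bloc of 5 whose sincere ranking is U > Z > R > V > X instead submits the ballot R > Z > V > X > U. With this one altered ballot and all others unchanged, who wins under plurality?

First-place totals with the altered ballot: V 0, X 0, U 8, R 5, Z 14.
The winner is unchanged: still Z.

Z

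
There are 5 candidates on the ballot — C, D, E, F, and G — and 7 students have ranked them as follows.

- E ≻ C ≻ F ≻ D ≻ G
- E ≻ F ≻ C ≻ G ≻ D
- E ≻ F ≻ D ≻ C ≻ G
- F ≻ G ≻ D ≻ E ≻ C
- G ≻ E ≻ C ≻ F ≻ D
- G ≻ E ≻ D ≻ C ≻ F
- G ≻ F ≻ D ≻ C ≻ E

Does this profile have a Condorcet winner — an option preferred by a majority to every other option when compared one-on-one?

Head-to-head results (7 voters total):
C vs D: D wins 4–3.
C vs E: E wins 6–1.
C vs F: F wins 4–3.
C vs G: G wins 4–3.
D vs E: E wins 5–2.
D vs F: F wins 6–1.
D vs G: G wins 5–2.
E vs F: E wins 5–2.
E vs G: G wins 4–3.
F vs G: F wins 4–3.
No candidate beats all others: E beats F beats G beats E, a majority cycle.

No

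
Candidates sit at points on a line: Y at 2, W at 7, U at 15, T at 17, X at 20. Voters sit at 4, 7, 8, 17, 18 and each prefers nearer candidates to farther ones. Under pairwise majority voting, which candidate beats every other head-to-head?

With single-peaked preferences on a line, the Condorcet winner is the candidate closest to the median voter.
The median voter (position 8) is closest to W at 7.
Check: W vs U — voters closer to W: 3 of 5.

W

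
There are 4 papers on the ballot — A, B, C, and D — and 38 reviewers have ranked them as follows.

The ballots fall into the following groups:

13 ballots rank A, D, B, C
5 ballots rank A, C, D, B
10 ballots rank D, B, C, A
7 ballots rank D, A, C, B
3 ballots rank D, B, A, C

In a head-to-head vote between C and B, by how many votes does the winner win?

14

Ballots ranking C above B: 5+7 = 12.
Ballots ranking B above C: 13+10+3 = 26.
B wins 26–12, a margin of 14.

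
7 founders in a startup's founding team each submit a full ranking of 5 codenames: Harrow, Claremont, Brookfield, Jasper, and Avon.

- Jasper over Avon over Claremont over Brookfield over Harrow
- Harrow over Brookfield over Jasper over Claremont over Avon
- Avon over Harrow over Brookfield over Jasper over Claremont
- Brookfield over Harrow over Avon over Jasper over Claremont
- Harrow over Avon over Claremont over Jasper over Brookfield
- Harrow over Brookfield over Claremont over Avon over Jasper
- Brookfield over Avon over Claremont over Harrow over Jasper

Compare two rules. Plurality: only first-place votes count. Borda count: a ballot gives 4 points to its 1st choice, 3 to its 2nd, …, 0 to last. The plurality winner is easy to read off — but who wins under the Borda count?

Harrow

Plurality first-place counts: Harrow 3, Claremont 0, Brookfield 2, Jasper 1, Avon 1 → Harrow.
Borda totals: Harrow 19, Claremont 9, Brookfield 17, Jasper 9, Avon 16 → Harrow.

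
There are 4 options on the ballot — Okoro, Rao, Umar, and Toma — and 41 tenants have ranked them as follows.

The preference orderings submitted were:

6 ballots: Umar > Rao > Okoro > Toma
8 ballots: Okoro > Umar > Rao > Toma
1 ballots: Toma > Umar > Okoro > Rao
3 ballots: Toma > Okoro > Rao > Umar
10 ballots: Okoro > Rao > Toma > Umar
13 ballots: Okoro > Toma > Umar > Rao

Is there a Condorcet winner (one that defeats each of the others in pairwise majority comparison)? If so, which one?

Head-to-head results (41 voters total):
Okoro vs Rao: Okoro wins 35–6.
Okoro vs Umar: Okoro wins 34–7.
Okoro vs Toma: Okoro wins 37–4.
Rao vs Umar: Umar wins 28–13.
Rao vs Toma: Rao wins 24–17.
Umar vs Toma: Toma wins 27–14.
Okoro beats each rival — Rao (35–6), Umar (34–7), Toma (37–4) — so Okoro is the Condorcet winner.

Okoro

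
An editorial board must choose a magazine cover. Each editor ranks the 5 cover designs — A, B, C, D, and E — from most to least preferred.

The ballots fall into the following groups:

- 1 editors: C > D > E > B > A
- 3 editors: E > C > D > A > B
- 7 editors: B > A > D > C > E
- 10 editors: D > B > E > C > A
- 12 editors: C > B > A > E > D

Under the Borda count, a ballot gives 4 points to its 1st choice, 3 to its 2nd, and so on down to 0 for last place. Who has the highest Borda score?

B

Borda scores:
  A: 0 + 3·1 + 7·3 + 10·0 + 12·2 = 48
  B: 1 + 3·0 + 7·4 + 10·3 + 12·3 = 95
  C: 4 + 3·3 + 7·1 + 10·1 + 12·4 = 78
  D: 3 + 3·2 + 7·2 + 10·4 + 12·0 = 63
  E: 2 + 3·4 + 7·0 + 10·2 + 12·1 = 46
B has the highest total.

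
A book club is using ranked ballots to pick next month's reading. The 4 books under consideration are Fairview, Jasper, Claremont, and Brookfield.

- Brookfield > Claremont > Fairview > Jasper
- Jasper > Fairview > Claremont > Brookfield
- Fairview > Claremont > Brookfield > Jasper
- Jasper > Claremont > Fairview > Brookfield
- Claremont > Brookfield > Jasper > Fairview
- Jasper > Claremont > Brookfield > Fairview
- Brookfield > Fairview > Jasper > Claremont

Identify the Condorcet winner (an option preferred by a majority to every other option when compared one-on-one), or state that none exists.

Head-to-head results (7 voters total):
Fairview vs Jasper: Jasper wins 4–3.
Fairview vs Claremont: Claremont wins 4–3.
Fairview vs Brookfield: Brookfield wins 4–3.
Jasper vs Claremont: Jasper wins 4–3.
Jasper vs Brookfield: Brookfield wins 4–3.
Claremont vs Brookfield: Claremont wins 5–2.
No candidate beats all others: Jasper beats Claremont beats Brookfield beats Jasper, a majority cycle.

None — there is no Condorcet winner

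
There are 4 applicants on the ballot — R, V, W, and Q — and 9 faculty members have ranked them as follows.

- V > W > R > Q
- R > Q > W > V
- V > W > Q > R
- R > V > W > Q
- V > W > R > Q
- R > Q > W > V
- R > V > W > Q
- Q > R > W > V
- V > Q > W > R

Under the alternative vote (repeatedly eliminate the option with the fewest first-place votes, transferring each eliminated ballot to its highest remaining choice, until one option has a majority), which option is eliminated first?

Round 1: R 4, V 4, Q 1, W 0. W has the fewest and is eliminated.
Round 2: R 4, V 4, Q 1. Q has the fewest and is eliminated.
Round 3: R 5, V 4. R has a majority.

W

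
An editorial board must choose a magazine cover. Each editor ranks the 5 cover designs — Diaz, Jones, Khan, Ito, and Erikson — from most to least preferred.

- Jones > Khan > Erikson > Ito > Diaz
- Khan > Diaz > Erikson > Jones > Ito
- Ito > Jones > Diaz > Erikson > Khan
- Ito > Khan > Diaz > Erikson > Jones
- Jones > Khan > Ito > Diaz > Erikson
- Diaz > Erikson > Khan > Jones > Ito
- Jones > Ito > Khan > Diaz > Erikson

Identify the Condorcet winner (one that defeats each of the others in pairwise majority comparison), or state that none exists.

Head-to-head results (7 voters total):
Diaz vs Jones: Jones wins 4–3.
Diaz vs Khan: Khan wins 5–2.
Diaz vs Ito: Ito wins 5–2.
Diaz vs Erikson: Diaz wins 6–1.
Jones vs Khan: Jones wins 4–3.
Jones vs Ito: Jones wins 5–2.
Jones vs Erikson: Jones wins 4–3.
Khan vs Ito: Khan wins 4–3.
Khan vs Erikson: Khan wins 5–2.
Ito vs Erikson: Ito wins 4–3.
Jones beats each rival — Diaz (4–3), Khan (4–3), Ito (5–2), Erikson (4–3) — so Jones is the Condorcet winner.

Jones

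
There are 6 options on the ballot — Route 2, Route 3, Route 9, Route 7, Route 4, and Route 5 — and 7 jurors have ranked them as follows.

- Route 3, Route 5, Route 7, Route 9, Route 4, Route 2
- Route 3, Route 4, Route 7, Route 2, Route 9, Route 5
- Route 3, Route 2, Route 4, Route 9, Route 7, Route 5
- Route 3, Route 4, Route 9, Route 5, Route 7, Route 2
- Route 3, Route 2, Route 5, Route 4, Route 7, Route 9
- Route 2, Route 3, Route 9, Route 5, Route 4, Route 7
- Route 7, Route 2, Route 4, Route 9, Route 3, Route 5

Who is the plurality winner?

First-place vote totals:
  Route 2: 1
  Route 3: 5
  Route 9: 0
  Route 7: 1
  Route 4: 0
  Route 5: 0
Route 3 has the most first-place votes.

Route 3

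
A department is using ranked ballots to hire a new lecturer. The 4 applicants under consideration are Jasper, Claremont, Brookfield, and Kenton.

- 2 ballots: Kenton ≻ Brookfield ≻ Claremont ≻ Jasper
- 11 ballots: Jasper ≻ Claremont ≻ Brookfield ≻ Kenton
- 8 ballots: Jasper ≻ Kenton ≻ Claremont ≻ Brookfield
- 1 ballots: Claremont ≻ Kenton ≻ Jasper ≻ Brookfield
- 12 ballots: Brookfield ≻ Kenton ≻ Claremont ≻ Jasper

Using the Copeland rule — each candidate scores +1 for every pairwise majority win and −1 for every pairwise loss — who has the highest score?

Jasper

Pairwise results:
  Jasper vs Claremont: Jasper wins 19–15.
  Jasper vs Brookfield: Jasper wins 20–14.
  Jasper vs Kenton: Jasper wins 19–15.
  Claremont vs Brookfield: Claremont wins 20–14.
  Claremont vs Kenton: Kenton wins 22–12.
  Brookfield vs Kenton: Brookfield wins 23–11.
Copeland scores (wins − losses):
  Jasper: 3 − 0 = 3
  Claremont: 1 − 2 = -1
  Brookfield: 1 − 2 = -1
  Kenton: 1 − 2 = -1
Jasper has the best Copeland score.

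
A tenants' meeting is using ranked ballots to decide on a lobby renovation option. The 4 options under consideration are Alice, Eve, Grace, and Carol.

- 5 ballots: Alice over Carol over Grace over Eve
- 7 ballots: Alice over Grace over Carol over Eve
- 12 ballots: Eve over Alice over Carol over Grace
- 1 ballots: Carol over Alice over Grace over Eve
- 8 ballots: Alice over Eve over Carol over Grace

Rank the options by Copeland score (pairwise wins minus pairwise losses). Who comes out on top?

Pairwise results:
  Alice vs Eve: Alice wins 21–12.
  Alice vs Grace: Alice wins 33–0.
  Alice vs Carol: Alice wins 32–1.
  Eve vs Grace: Eve wins 20–13.
  Eve vs Carol: Eve wins 20–13.
  Grace vs Carol: Carol wins 26–7.
Copeland scores (wins − losses):
  Alice: 3 − 0 = 3
  Eve: 2 − 1 = 1
  Grace: 0 − 3 = -3
  Carol: 1 − 2 = -1
Alice has the best Copeland score.

Alice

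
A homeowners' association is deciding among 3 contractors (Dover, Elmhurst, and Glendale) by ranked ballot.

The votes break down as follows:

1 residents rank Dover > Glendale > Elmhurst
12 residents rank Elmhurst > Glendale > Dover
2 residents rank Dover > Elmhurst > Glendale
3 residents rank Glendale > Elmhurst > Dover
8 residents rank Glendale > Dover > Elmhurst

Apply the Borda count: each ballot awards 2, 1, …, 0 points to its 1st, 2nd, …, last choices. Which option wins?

Borda scores:
  Dover: 2 + 12·0 + 2·2 + 3·0 + 8·1 = 14
  Elmhurst: 0 + 12·2 + 2·1 + 3·1 + 8·0 = 29
  Glendale: 1 + 12·1 + 2·0 + 3·2 + 8·2 = 35
Glendale has the highest total.

Glendale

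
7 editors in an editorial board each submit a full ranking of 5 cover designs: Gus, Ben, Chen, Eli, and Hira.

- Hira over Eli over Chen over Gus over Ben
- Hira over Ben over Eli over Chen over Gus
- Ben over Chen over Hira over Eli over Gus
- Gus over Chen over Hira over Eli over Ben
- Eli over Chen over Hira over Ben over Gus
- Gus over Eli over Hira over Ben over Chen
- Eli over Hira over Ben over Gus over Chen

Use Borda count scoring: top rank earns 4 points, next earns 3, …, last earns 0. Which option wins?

Hira

Borda scores:
  Gus: 1 + 0 + 0 + 4 + 0 + 4 + 1 = 10
  Ben: 0 + 3 + 4 + 0 + 1 + 1 + 2 = 11
  Chen: 2 + 1 + 3 + 3 + 3 + 0 + 0 = 12
  Eli: 3 + 2 + 1 + 1 + 4 + 3 + 4 = 18
  Hira: 4 + 4 + 2 + 2 + 2 + 2 + 3 = 19
Hira has the highest total.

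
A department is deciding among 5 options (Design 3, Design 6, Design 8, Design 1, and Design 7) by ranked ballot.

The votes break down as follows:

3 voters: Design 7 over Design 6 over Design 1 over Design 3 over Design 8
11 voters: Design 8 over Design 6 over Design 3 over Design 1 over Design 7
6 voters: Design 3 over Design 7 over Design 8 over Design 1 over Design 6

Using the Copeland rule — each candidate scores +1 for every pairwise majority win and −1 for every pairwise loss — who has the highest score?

Pairwise results:
  Design 3 vs Design 6: Design 6 wins 14–6.
  Design 3 vs Design 8: Design 8 wins 11–9.
  Design 3 vs Design 1: Design 3 wins 17–3.
  Design 3 vs Design 7: Design 3 wins 17–3.
  Design 6 vs Design 8: Design 8 wins 17–3.
  Design 6 vs Design 1: Design 6 wins 14–6.
  Design 6 vs Design 7: Design 6 wins 11–9.
  Design 8 vs Design 1: Design 8 wins 17–3.
  Design 8 vs Design 7: Design 8 wins 11–9.
  Design 1 vs Design 7: Design 1 wins 11–9.
Copeland scores (wins − losses):
  Design 3: 2 − 2 = 0
  Design 6: 3 − 1 = 2
  Design 8: 4 − 0 = 4
  Design 1: 1 − 3 = -2
  Design 7: 0 − 4 = -4
Design 8 has the best Copeland score.

Design 8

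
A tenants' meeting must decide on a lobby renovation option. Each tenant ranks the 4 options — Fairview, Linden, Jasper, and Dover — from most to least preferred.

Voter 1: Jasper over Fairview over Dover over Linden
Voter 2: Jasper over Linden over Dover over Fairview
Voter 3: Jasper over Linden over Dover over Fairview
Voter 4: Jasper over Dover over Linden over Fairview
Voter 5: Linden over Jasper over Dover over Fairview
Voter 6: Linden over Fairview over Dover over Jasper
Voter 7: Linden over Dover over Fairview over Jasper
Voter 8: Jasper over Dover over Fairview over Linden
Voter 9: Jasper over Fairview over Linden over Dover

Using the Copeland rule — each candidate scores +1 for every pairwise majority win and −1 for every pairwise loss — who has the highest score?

Pairwise results:
  Fairview vs Linden: Linden wins 6–3.
  Fairview vs Jasper: Jasper wins 7–2.
  Fairview vs Dover: Dover wins 6–3.
  Linden vs Jasper: Jasper wins 6–3.
  Linden vs Dover: Linden wins 6–3.
  Jasper vs Dover: Jasper wins 7–2.
Copeland scores (wins − losses):
  Fairview: 0 − 3 = -3
  Linden: 2 − 1 = 1
  Jasper: 3 − 0 = 3
  Dover: 1 − 2 = -1
Jasper has the best Copeland score.

Jasper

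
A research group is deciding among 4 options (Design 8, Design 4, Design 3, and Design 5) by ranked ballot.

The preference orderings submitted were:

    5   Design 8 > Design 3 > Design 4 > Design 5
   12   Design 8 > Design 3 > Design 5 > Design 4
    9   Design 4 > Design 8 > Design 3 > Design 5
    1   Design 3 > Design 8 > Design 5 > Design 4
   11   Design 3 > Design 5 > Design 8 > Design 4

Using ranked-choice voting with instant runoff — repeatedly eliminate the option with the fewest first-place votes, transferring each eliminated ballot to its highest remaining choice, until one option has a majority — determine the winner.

Round 1: Design 8 17, Design 3 12, Design 4 9, Design 5 0. Design 5 has the fewest and is eliminated.
Round 2: Design 8 17, Design 3 12, Design 4 9. Design 4 has the fewest and is eliminated.
Round 3: Design 8 26, Design 3 12. Design 8 has a majority.

Design 8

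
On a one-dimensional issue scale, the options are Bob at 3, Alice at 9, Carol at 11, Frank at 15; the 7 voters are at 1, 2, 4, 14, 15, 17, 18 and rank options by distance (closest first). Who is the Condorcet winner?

With single-peaked preferences on a line, the Condorcet winner is the candidate closest to the median voter.
The median voter (position 14) is closest to Frank at 15.
Check: Frank vs Bob — voters closer to Frank: 4 of 7.

Frank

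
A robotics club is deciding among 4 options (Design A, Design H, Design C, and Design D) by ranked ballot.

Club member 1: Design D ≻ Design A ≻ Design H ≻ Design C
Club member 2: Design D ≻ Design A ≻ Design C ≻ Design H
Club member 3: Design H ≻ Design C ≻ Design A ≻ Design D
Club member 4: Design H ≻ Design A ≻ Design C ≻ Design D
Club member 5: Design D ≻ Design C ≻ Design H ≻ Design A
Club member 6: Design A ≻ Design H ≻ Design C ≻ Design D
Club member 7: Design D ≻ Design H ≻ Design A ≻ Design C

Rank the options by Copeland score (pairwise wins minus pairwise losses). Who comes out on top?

Design D

Pairwise results:
  Design A vs Design H: Design H wins 4–3.
  Design A vs Design C: Design A wins 5–2.
  Design A vs Design D: Design D wins 4–3.
  Design H vs Design C: Design H wins 5–2.
  Design H vs Design D: Design D wins 4–3.
  Design C vs Design D: Design D wins 4–3.
Copeland scores (wins − losses):
  Design A: 1 − 2 = -1
  Design H: 2 − 1 = 1
  Design C: 0 − 3 = -3
  Design D: 3 − 0 = 3
Design D has the best Copeland score.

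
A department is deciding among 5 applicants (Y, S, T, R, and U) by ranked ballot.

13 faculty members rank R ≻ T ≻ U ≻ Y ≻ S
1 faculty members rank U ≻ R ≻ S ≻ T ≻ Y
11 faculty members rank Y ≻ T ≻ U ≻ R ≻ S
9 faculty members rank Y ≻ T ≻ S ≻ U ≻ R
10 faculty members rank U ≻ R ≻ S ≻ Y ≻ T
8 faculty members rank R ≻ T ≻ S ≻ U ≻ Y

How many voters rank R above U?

21

Ballots ranking R above U: 13+8 = 21.
Ballots ranking U above R: 1+11+9+10 = 31.
So 21 of 52 voters prefer R to U.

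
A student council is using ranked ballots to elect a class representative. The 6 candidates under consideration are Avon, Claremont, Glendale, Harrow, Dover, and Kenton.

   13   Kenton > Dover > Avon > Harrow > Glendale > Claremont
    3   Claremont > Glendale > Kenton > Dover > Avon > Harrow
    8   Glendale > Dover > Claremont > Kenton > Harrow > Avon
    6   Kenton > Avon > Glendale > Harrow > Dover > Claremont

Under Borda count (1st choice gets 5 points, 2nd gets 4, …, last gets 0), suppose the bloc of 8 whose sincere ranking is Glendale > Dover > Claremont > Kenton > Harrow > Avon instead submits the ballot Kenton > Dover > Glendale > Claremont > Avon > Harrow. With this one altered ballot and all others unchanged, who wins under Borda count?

Kenton

Borda totals with the altered ballot: Avon 74, Claremont 31, Glendale 67, Harrow 38, Dover 96, Kenton 144.
The winner is unchanged: still Kenton.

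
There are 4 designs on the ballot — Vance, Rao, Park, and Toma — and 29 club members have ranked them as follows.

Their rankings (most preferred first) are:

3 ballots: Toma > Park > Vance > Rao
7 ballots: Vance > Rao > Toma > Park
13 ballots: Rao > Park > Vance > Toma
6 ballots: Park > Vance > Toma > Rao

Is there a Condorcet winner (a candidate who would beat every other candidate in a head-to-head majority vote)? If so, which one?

Head-to-head results (29 voters total):
Vance vs Rao: Vance wins 16–13.
Vance vs Park: Park wins 22–7.
Vance vs Toma: Vance wins 26–3.
Rao vs Park: Rao wins 20–9.
Rao vs Toma: Rao wins 20–9.
Park vs Toma: Park wins 19–10.
No candidate beats all others: Vance beats Rao beats Park beats Vance, a majority cycle.

No Condorcet winner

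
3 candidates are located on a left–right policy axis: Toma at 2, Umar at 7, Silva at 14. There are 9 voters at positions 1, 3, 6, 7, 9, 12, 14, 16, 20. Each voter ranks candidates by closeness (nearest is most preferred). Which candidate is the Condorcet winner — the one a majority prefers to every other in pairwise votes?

With single-peaked preferences on a line, the Condorcet winner is the candidate closest to the median voter.
The median voter (position 9) is closest to Umar at 7.
Check: Umar vs Silva — voters closer to Umar: 5 of 9.

Umar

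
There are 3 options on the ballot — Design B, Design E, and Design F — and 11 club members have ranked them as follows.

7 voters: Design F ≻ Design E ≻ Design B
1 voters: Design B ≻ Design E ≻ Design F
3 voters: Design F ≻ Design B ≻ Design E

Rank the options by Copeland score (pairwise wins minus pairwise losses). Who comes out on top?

Pairwise results:
  Design B vs Design E: Design E wins 7–4.
  Design B vs Design F: Design F wins 10–1.
  Design E vs Design F: Design F wins 10–1.
Copeland scores (wins − losses):
  Design B: 0 − 2 = -2
  Design E: 1 − 1 = 0
  Design F: 2 − 0 = 2
Design F has the best Copeland score.

Design F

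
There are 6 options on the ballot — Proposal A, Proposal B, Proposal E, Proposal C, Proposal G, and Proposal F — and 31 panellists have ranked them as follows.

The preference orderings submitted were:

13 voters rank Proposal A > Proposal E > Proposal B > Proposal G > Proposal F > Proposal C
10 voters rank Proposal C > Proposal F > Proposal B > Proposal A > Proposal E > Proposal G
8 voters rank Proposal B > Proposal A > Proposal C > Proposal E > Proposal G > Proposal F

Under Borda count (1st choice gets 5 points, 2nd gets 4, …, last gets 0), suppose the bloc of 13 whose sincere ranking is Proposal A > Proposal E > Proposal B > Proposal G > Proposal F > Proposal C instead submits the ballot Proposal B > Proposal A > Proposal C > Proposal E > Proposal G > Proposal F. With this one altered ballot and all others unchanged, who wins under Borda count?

Proposal B

Borda totals with the altered ballot: Proposal A 104, Proposal B 135, Proposal E 52, Proposal C 113, Proposal G 21, Proposal F 40.
The switch changes the winner from Proposal A to Proposal B.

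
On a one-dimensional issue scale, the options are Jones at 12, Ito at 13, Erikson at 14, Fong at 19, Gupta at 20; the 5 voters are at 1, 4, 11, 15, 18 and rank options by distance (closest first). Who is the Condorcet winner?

With single-peaked preferences on a line, the Condorcet winner is the candidate closest to the median voter.
The median voter (position 11) is closest to Jones at 12.
Check: Jones vs Fong — voters closer to Jones: 4 of 5.

Jones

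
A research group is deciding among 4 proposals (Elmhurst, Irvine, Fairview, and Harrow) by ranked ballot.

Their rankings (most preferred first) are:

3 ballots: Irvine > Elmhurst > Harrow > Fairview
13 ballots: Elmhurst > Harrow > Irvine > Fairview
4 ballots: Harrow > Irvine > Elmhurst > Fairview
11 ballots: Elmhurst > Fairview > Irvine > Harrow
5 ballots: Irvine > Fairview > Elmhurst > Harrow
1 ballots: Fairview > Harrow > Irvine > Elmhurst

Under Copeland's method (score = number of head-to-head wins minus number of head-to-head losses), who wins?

Elmhurst

Pairwise results:
  Elmhurst vs Irvine: Elmhurst wins 24–13.
  Elmhurst vs Fairview: Elmhurst wins 31–6.
  Elmhurst vs Harrow: Elmhurst wins 32–5.
  Irvine vs Fairview: Irvine wins 25–12.
  Irvine vs Harrow: Irvine wins 19–18.
  Fairview vs Harrow: Harrow wins 20–17.
Copeland scores (wins − losses):
  Elmhurst: 3 − 0 = 3
  Irvine: 2 − 1 = 1
  Fairview: 0 − 3 = -3
  Harrow: 1 − 2 = -1
Elmhurst has the best Copeland score.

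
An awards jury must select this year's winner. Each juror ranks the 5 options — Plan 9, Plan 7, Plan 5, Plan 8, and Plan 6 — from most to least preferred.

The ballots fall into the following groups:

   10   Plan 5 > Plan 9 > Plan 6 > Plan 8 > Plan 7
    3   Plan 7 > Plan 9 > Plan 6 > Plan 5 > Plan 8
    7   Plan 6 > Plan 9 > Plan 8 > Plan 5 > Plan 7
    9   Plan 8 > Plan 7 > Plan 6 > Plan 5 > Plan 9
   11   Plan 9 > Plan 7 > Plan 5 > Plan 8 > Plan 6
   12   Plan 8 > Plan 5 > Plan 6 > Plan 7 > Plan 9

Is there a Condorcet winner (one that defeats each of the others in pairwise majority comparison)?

No

Head-to-head results (52 voters total):
Plan 9 vs Plan 7: Plan 9 wins 28–24.
Plan 9 vs Plan 5: Plan 5 wins 31–21.
Plan 9 vs Plan 8: Plan 9 wins 31–21.
Plan 9 vs Plan 6: Plan 6 wins 28–24.
Plan 7 vs Plan 5: Plan 5 wins 29–23.
Plan 7 vs Plan 8: Plan 8 wins 38–14.
Plan 7 vs Plan 6: Plan 6 wins 29–23.
Plan 5 vs Plan 8: Plan 8 wins 28–24.
Plan 5 vs Plan 6: Plan 5 wins 33–19.
Plan 8 vs Plan 6: Plan 8 wins 32–20.
No candidate beats all others: Plan 9 beats Plan 8 beats Plan 5 beats Plan 9, a majority cycle.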